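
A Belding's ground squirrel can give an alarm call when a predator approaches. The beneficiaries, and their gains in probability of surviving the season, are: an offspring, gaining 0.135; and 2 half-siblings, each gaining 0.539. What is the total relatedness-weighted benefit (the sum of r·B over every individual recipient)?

0.337

r to an offspring = 0.5 (one parent–offspring link: r = (1/2)^1 = 1/2).
r to a half-sibling = 1/4 (half-sibs share one parent — one path of length 2: r = (1/2)^2 = 1/4).
Summing one r·B term per recipient: 1·0.5·0.135 + 2·0.25·0.539 = 0.337.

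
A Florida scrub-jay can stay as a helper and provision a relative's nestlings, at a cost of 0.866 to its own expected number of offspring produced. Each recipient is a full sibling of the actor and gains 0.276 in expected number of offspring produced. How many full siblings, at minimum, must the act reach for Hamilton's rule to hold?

r to a full sibling = 0.5 (full sibs share both parents — two paths of length 2: r = 2·(1/2)^2 = 1/2).
Hamilton's rule: n·r·B > C  ⇒  n > C/(r·B) = 0.866/(0.5·0.276) = 6.275.
The smallest integer exceeding 6.275 is 7.

7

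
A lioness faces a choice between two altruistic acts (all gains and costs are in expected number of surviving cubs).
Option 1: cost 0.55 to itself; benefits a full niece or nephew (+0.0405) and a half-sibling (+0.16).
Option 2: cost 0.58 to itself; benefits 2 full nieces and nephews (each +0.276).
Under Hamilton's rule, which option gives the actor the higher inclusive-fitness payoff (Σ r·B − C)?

Option 1: r to a full niece or nephew = 0.25.
Option 1: r to a half-sibling = 0.25.
Option 1: Σ r·B − C = (1·0.25·0.0405 + 1·0.25·0.16) − 0.55 = -0.499875.
Option 2: r to a full niece or nephew = 0.25.
Option 2: Σ r·B − C = (2·0.25·0.276) − 0.58 = -0.442.
Option 2 has the higher net inclusive-fitness payoff.

Option 2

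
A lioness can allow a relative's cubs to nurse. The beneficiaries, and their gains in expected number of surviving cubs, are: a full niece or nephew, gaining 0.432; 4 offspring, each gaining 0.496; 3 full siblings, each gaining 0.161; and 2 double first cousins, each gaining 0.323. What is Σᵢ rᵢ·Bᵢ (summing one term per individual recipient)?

1.503

r to a full niece or nephew = 0.25 (full aunt/uncle↔niece/nephew: two paths of length 3 through the shared grandparent pair: r = 2·(1/2)^3 = 1/4).
r to an offspring = 1/2 (one parent–offspring link: r = (1/2)^1 = 1/2).
r to a full sibling = 1/2 (full sibs share both parents — two paths of length 2: r = 2·(1/2)^2 = 1/2).
r to a double first cousin = 1/4 (double first cousins share both grandparent pairs — four paths of length 4: r = 4·(1/2)^4 = 1/4).
Summing one r·B term per recipient: 1·0.25·0.432 + 4·0.5·0.496 + 3·0.5·0.161 + 2·0.25·0.323 = 1.503.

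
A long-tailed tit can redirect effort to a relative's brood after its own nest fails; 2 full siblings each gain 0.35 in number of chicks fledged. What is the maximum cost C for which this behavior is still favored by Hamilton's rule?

r to a full sibling = 0.5 (full sibs share both parents — two paths of length 2: r = 2·(1/2)^2 = 1/2).
Hamilton's rule: n·r·B > C, so the trait is favored while C < n·r·B = 2·0.5·0.35 = 0.35.

0.35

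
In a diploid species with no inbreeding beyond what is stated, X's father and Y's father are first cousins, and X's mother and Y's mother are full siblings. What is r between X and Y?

0.15625

Independent pedigree routes through distinct common ancestors add.
X and Y are related in two ways: second cousins through their fathers (r = 1/32) and first cousins through their mothers (r = 1/8).
r = 1/32 + 1/8 = 0.15625.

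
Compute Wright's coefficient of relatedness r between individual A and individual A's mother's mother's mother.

0.125

Each parent–offspring link contributes a factor of 1/2, and independent paths through distinct common ancestors add.
Three parent–offspring links: r = (1/2)^3 = 1/8.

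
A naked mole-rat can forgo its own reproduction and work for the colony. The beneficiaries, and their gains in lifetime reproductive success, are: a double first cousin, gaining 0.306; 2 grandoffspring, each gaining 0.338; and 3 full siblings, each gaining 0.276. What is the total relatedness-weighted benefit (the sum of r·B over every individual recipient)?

r to a double first cousin = 1/4 (double first cousins share both grandparent pairs — four paths of length 4: r = 4·(1/2)^4 = 1/4).
r to a grandoffspring = 0.25 (two parent–offspring links: r = (1/2)^2 = 1/4).
r to a full sibling = 1/2 (full sibs share both parents — two paths of length 2: r = 2·(1/2)^2 = 1/2).
Summing one r·B term per recipient: 1·0.25·0.306 + 2·0.25·0.338 + 3·0.5·0.276 = 0.6595.

0.6595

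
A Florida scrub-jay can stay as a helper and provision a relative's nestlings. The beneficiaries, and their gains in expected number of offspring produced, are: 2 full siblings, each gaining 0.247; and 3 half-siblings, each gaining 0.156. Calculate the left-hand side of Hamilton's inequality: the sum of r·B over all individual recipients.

r to a full sibling = 1/2 (full sibs share both parents — two paths of length 2: r = 2·(1/2)^2 = 1/2).
r to a half-sibling = 1/4 (half-sibs share one parent — one path of length 2: r = (1/2)^2 = 1/4).
Summing one r·B term per recipient: 2·0.5·0.247 + 3·0.25·0.156 = 0.364.

0.364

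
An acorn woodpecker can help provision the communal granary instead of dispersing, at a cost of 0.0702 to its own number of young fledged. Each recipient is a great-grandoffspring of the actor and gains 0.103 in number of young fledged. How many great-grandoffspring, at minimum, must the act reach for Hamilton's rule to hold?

r to a great-grandoffspring = 0.125 (three parent–offspring links: r = (1/2)^3 = 1/8).
Hamilton's rule: n·r·B > C  ⇒  n > C/(r·B) = 0.0702/(0.125·0.103) = 5.452.
The smallest integer exceeding 5.452 is 6.

6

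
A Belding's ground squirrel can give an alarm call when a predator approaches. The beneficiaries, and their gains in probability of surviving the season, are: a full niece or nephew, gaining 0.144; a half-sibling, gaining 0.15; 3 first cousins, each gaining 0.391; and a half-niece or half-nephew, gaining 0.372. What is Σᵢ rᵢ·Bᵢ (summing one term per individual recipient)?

r to a full niece or nephew = 0.25 (full aunt/uncle↔niece/nephew: two paths of length 3 through the shared grandparent pair: r = 2·(1/2)^3 = 1/4).
r to a half-sibling = 1/4 (half-sibs share one parent — one path of length 2: r = (1/2)^2 = 1/4).
r to a first cousin = 1/8 (first cousins share one grandparent pair — two paths of length 4: r = 2·(1/2)^4 = 1/8).
r to a half-niece or half-nephew = 1/8 (half-aunt/uncle↔niece/nephew: one path of length 3: r = (1/2)^3 = 1/8).
Summing one r·B term per recipient: 1·0.25·0.144 + 1·0.25·0.15 + 3·0.125·0.391 + 1·0.125·0.372 = 0.266625.

0.266625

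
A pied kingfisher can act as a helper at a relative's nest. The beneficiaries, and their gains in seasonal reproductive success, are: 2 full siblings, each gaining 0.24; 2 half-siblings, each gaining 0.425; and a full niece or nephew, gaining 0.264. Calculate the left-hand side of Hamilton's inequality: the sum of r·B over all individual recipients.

0.5185

r to a full sibling = 1/2 (full sibs share both parents — two paths of length 2: r = 2·(1/2)^2 = 1/2).
r to a half-sibling = 1/4 (half-sibs share one parent — one path of length 2: r = (1/2)^2 = 1/4).
r to a full niece or nephew = 0.25 (full aunt/uncle↔niece/nephew: two paths of length 3 through the shared grandparent pair: r = 2·(1/2)^3 = 1/4).
Summing one r·B term per recipient: 2·0.5·0.24 + 2·0.25·0.425 + 1·0.25·0.264 = 0.5185.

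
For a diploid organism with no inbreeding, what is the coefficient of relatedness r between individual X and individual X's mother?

Each parent–offspring link contributes a factor of 1/2, and independent paths through distinct common ancestors add.
One parent–offspring link: r = (1/2)^1 = 1/2.

0.5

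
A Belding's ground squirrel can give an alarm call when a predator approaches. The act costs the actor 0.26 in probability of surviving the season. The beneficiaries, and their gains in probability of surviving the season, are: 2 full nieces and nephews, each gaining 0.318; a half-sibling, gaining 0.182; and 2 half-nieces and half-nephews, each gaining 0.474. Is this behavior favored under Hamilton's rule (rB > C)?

Yes

Hamilton's rule: the trait is favored when the sum of r·B over every recipient exceeds the actor's cost C.
r to a full niece or nephew = 0.25 (full aunt/uncle↔niece/nephew: two paths of length 3 through the shared grandparent pair: r = 2·(1/2)^3 = 1/4).
r to a half-sibling = 0.25 (half-sibs share one parent — one path of length 2: r = (1/2)^2 = 1/4).
r to a half-niece or half-nephew = 0.125 (half-aunt/uncle↔niece/nephew: one path of length 3: r = (1/2)^3 = 1/8).
Summing one r·B term per recipient: 2·0.25·0.318 + 1·0.25·0.182 + 2·0.125·0.474 = 0.323.
0.323 > 0.26: the indirect benefit exceeds the cost.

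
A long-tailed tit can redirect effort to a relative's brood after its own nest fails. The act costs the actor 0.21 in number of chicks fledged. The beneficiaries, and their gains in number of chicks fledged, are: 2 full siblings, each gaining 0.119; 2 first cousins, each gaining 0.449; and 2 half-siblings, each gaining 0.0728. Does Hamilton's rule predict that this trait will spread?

Yes

Hamilton's rule: the trait is favored when the sum of r·B over every recipient exceeds the actor's cost C.
r to a full sibling = 1/2 (full sibs share both parents — two paths of length 2: r = 2·(1/2)^2 = 1/2).
r to a first cousin = 1/8 (first cousins share one grandparent pair — two paths of length 4: r = 2·(1/2)^4 = 1/8).
r to a half-sibling = 1/4 (half-sibs share one parent — one path of length 2: r = (1/2)^2 = 1/4).
Summing one r·B term per recipient: 2·0.5·0.119 + 2·0.125·0.449 + 2·0.25·0.0728 = 0.26765.
0.26765 > 0.21: the indirect benefit exceeds the cost.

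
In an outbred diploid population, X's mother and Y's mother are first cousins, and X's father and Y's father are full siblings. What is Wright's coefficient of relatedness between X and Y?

0.15625

Independent pedigree routes through distinct common ancestors add.
X and Y are related in two ways: second cousins through their mothers (r = 1/32) and first cousins through their fathers (r = 1/8).
r = 1/32 + 1/8 = 5/32 = 0.15625.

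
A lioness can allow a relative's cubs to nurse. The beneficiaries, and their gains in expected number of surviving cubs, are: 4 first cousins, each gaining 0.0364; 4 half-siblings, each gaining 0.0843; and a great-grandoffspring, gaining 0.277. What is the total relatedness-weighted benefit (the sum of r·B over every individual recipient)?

r to a first cousin = 1/8 (first cousins share one grandparent pair — two paths of length 4: r = 2·(1/2)^4 = 1/8).
r to a half-sibling = 1/4 (half-sibs share one parent — one path of length 2: r = (1/2)^2 = 1/4).
r to a great-grandoffspring = 0.125 (three parent–offspring links: r = (1/2)^3 = 1/8).
Summing one r·B term per recipient: 4·0.125·0.0364 + 4·0.25·0.0843 + 1·0.125·0.277 = 0.137125.

0.137125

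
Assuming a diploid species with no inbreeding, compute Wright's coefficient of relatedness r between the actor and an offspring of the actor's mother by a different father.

0.25

Each parent–offspring link contributes a factor of 1/2, and independent paths through distinct common ancestors add.
Half-sibs share one parent — one path of length 2: r = (1/2)^2 = 1/4.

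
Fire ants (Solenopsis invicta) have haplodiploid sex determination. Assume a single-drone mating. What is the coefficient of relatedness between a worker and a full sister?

Haplodiploid full sisters inherit their father's entire haploid genome identically (contributing 1/2) and on average half of their mother's contribution (1/2 · 1/2 = 1/4); r = 1/2 + 1/4 = 3/4.

0.75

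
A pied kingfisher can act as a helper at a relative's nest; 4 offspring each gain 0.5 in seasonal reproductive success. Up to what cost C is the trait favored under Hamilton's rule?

r to an offspring = 1/2 (one parent–offspring link: r = (1/2)^1 = 1/2).
Hamilton's rule: n·r·B > C, so the trait is favored while C < n·r·B = 4·0.5·0.5 = 1.

1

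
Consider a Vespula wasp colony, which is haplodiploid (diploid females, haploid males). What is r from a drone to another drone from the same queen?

Haploid brothers each carry a random half of the queen's diploid genome, so on average they share half: r = 1/2.

0.5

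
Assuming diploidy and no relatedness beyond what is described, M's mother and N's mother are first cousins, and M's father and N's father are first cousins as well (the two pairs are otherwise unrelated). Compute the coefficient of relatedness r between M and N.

0.0625

With two independent routes of shared ancestry, r is the sum of the two contributions.
M and N are related in two ways: second cousins through their mothers (r = 1/32) and second cousins through their fathers (r = 1/32).
r = 1/32 + 1/32 = 1/16 = 0.0625.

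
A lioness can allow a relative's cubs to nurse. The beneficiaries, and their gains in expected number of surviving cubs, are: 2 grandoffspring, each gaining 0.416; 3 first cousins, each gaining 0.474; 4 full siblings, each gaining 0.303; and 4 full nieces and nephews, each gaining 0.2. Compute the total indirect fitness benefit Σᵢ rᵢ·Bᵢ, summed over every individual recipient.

1.19175

r to a grandoffspring = 1/4 (two parent–offspring links: r = (1/2)^2 = 1/4).
r to a first cousin = 1/8 (first cousins share one grandparent pair — two paths of length 4: r = 2·(1/2)^4 = 1/8).
r to a full sibling = 0.5 (full sibs share both parents — two paths of length 2: r = 2·(1/2)^2 = 1/2).
r to a full niece or nephew = 0.25 (full aunt/uncle↔niece/nephew: two paths of length 3 through the shared grandparent pair: r = 2·(1/2)^3 = 1/4).
Summing one r·B term per recipient: 2·0.25·0.416 + 3·0.125·0.474 + 4·0.5·0.303 + 4·0.25·0.2 = 1.19175.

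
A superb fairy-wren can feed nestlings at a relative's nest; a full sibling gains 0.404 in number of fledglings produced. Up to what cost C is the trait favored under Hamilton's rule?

0.202

r to a full sibling = 0.5 (full sibs share both parents — two paths of length 2: r = 2·(1/2)^2 = 1/2).
Hamilton's rule: n·r·B > C, so the trait is favored while C < n·r·B = 1·0.5·0.404 = 0.202.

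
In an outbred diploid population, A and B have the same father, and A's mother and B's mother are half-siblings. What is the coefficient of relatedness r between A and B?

Wright's path rule: contributions from independent ancestry routes add.
A and B are related in two ways: half-sibs through their shared father (r = 1/4) and half first cousins through their mothers (r = 1/16).
r = 1/4 + 1/16 = 0.3125.

0.3125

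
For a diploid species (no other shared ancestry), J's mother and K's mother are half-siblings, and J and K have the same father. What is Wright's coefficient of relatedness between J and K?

0.3125

With two independent routes of shared ancestry, r is the sum of the two contributions.
J and K are related in two ways: half first cousins through their mothers (r = 1/16) and half-sibs through their shared father (r = 1/4).
r = 1/16 + 1/4 = 5/16 = 0.3125.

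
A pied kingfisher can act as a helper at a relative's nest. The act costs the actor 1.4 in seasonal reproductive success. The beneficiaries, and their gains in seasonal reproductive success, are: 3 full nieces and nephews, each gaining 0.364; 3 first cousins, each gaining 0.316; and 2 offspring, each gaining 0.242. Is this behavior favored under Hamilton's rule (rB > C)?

Hamilton's rule: the trait is favored when the sum of r·B over every recipient exceeds the actor's cost C.
r to a full niece or nephew = 0.25 (full aunt/uncle↔niece/nephew: two paths of length 3 through the shared grandparent pair: r = 2·(1/2)^3 = 1/4).
r to a first cousin = 0.125 (first cousins share one grandparent pair — two paths of length 4: r = 2·(1/2)^4 = 1/8).
r to an offspring = 1/2 (one parent–offspring link: r = (1/2)^1 = 1/2).
Summing one r·B term per recipient: 3·0.25·0.364 + 3·0.125·0.316 + 2·0.5·0.242 = 0.6335.
0.6335 < 1.4: the indirect benefit is less than the cost.

No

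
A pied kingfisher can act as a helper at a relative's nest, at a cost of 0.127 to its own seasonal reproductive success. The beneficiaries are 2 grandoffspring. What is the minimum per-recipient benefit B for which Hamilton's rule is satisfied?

0.254

r to a grandoffspring = 0.25 (two parent–offspring links: r = (1/2)^2 = 1/4).
Hamilton's rule with n recipients of equal r: n·r·B > C, so B > C/(n·r) = 0.127/(2·0.25) = 0.254.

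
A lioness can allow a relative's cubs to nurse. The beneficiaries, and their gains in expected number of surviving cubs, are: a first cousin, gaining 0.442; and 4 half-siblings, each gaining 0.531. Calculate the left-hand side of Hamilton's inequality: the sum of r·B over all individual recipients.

r to a first cousin = 0.125 (first cousins share one grandparent pair — two paths of length 4: r = 2·(1/2)^4 = 1/8).
r to a half-sibling = 1/4 (half-sibs share one parent — one path of length 2: r = (1/2)^2 = 1/4).
Summing one r·B term per recipient: 1·0.125·0.442 + 4·0.25·0.531 = 0.58625.

0.58625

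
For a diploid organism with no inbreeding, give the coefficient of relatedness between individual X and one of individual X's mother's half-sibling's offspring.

Each parent–offspring link contributes a factor of 1/2, and independent paths through distinct common ancestors add.
Half first cousins share one grandparent — one path of length 4: r = (1/2)^4 = 1/16.

0.0625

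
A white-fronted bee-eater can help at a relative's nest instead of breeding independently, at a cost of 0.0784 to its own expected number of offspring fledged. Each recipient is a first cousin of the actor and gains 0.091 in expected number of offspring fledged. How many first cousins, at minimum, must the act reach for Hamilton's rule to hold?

7

r to a first cousin = 1/8 (first cousins share one grandparent pair — two paths of length 4: r = 2·(1/2)^4 = 1/8).
Hamilton's rule: n·r·B > C  ⇒  n > C/(r·B) = 0.0784/(0.125·0.091) = 6.892.
The smallest integer exceeding 6.892 is 7.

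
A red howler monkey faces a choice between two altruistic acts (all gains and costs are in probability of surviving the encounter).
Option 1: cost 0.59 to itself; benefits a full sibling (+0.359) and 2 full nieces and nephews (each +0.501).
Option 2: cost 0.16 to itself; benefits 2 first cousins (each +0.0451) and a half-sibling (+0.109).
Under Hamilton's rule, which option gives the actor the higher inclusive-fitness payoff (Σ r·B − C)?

Option 1: r to a full sibling = 0.5.
Option 1: r to a full niece or nephew = 0.25.
Option 1: Σ r·B − C = (1·0.5·0.359 + 2·0.25·0.501) − 0.59 = -0.16.
Option 2: r to a first cousin = 0.125.
Option 2: r to a half-sibling = 0.25.
Option 2: Σ r·B − C = (2·0.125·0.0451 + 1·0.25·0.109) − 0.16 = -0.121475.
Option 2 has the higher net inclusive-fitness payoff.

Option 2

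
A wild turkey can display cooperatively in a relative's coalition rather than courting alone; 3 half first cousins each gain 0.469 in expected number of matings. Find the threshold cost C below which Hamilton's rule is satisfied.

r to a half first cousin = 0.0625 (half first cousins share one grandparent — one path of length 4: r = (1/2)^4 = 1/16).
Hamilton's rule: n·r·B > C, so the trait is favored while C < n·r·B = 3·0.0625·0.469 = 0.0879375.

0.0879375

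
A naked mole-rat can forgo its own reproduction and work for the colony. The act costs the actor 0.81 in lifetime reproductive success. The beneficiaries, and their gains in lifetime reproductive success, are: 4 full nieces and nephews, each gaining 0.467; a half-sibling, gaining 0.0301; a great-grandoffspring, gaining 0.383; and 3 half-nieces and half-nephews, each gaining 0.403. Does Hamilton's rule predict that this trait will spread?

No

Hamilton's rule: the trait is favored when the sum of r·B over every recipient exceeds the actor's cost C.
r to a full niece or nephew = 0.25 (full aunt/uncle↔niece/nephew: two paths of length 3 through the shared grandparent pair: r = 2·(1/2)^3 = 1/4).
r to a half-sibling = 1/4 (half-sibs share one parent — one path of length 2: r = (1/2)^2 = 1/4).
r to a great-grandoffspring = 1/8 (three parent–offspring links: r = (1/2)^3 = 1/8).
r to a half-niece or half-nephew = 0.125 (half-aunt/uncle↔niece/nephew: one path of length 3: r = (1/2)^3 = 1/8).
Summing one r·B term per recipient: 4·0.25·0.467 + 1·0.25·0.0301 + 1·0.125·0.383 + 3·0.125·0.403 = 0.673525.
0.673525 < 0.81: the indirect benefit is less than the cost.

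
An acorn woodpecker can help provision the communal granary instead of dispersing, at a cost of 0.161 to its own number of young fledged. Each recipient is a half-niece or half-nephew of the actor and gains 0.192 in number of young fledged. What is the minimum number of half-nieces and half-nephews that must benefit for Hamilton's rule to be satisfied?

7

r to a half-niece or half-nephew = 1/8 (half-aunt/uncle↔niece/nephew: one path of length 3: r = (1/2)^3 = 1/8).
Hamilton's rule: n·r·B > C  ⇒  n > C/(r·B) = 0.161/(0.125·0.192) = 6.708.
The smallest integer exceeding 6.708 is 7.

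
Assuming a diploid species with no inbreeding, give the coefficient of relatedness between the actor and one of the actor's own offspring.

Each parent–offspring link contributes a factor of 1/2, and independent paths through distinct common ancestors add.
One parent–offspring link: r = (1/2)^1 = 1/2.

0.5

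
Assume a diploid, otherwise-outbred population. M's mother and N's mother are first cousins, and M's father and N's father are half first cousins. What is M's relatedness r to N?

With two independent routes of shared ancestry, r is the sum of the two contributions.
M and N are related in two ways: second cousins through their mothers (r = 1/32) and half second cousins through their fathers (r = 1/64).
r = 1/32 + 1/64 = 0.046875.

0.046875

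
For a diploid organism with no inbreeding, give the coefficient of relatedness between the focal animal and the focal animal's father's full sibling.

Each parent–offspring link contributes a factor of 1/2, and independent paths through distinct common ancestors add.
Full aunt/uncle↔niece/nephew: two paths of length 3 through the shared grandparent pair: r = 2·(1/2)^3 = 1/4.

0.25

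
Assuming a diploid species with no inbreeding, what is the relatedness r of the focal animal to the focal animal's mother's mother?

Each parent–offspring link contributes a factor of 1/2, and independent paths through distinct common ancestors add.
Two parent–offspring links: r = (1/2)^2 = 1/4.

0.25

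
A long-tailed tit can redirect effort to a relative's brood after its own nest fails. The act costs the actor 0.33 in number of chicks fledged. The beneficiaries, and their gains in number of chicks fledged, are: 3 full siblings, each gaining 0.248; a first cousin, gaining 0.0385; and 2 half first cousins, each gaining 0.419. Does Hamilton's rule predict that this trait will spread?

Yes

Hamilton's rule: the trait is favored when the sum of r·B over every recipient exceeds the actor's cost C.
r to a full sibling = 1/2 (full sibs share both parents — two paths of length 2: r = 2·(1/2)^2 = 1/2).
r to a first cousin = 1/8 (first cousins share one grandparent pair — two paths of length 4: r = 2·(1/2)^4 = 1/8).
r to a half first cousin = 1/16 (half first cousins share one grandparent — one path of length 4: r = (1/2)^4 = 1/16).
Summing one r·B term per recipient: 3·0.5·0.248 + 1·0.125·0.0385 + 2·0.0625·0.419 = 0.4291875.
0.4291875 > 0.33: the indirect benefit exceeds the cost.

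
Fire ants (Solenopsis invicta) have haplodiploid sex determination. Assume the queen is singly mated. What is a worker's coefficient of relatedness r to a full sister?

0.75

Haplodiploid full sisters inherit their father's entire haploid genome identically (contributing 1/2) and on average half of their mother's contribution (1/2 · 1/2 = 1/4); r = 1/2 + 1/4 = 3/4.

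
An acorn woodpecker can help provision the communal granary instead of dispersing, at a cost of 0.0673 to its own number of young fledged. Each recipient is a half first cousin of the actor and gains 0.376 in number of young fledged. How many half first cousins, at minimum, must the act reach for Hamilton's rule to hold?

3

r to a half first cousin = 1/16 (half first cousins share one grandparent — one path of length 4: r = (1/2)^4 = 1/16).
Hamilton's rule: n·r·B > C  ⇒  n > C/(r·B) = 0.0673/(0.0625·0.376) = 2.864.
The smallest integer exceeding 2.864 is 3.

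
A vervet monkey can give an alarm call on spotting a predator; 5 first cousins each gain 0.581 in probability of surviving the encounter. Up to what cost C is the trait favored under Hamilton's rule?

0.363125

r to a first cousin = 0.125 (first cousins share one grandparent pair — two paths of length 4: r = 2·(1/2)^4 = 1/8).
Hamilton's rule: n·r·B > C, so the trait is favored while C < n·r·B = 5·0.125·0.581 = 0.363125.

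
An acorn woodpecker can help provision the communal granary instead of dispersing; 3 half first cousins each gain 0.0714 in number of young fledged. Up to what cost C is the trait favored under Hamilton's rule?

r to a half first cousin = 1/16 (half first cousins share one grandparent — one path of length 4: r = (1/2)^4 = 1/16).
Hamilton's rule: n·r·B > C, so the trait is favored while C < n·r·B = 3·0.0625·0.0714 = 0.0133875.

0.0133875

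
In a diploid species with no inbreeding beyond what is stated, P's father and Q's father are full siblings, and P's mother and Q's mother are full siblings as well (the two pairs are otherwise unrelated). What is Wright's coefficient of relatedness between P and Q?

Relatedness sums over independent paths through distinct common ancestors.
P and Q are related in two ways: first cousins through their fathers (r = 1/8) and first cousins through their mothers (r = 1/8) — i.e. double first cousins.
r = 1/8 + 1/8 = 1/4 = 0.25.

0.25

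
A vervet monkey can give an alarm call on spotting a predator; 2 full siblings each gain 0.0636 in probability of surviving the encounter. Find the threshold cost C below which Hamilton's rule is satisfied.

0.0636

r to a full sibling = 1/2 (full sibs share both parents — two paths of length 2: r = 2·(1/2)^2 = 1/2).
Hamilton's rule: n·r·B > C, so the trait is favored while C < n·r·B = 2·0.5·0.0636 = 0.0636.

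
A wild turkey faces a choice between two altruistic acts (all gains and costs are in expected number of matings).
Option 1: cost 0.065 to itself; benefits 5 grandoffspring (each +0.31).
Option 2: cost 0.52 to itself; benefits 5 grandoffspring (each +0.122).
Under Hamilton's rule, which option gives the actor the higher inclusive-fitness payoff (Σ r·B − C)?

Option 1: r to a grandoffspring = 0.25.
Option 1: Σ r·B − C = (5·0.25·0.31) − 0.065 = 0.3225.
Option 2: r to a grandoffspring = 0.25.
Option 2: Σ r·B − C = (5·0.25·0.122) − 0.52 = -0.3675.
Option 1 has the higher net inclusive-fitness payoff.

Option 1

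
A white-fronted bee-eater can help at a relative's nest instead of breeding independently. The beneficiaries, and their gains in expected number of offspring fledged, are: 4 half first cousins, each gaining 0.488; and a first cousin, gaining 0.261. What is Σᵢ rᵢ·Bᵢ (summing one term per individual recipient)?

0.154625

r to a half first cousin = 1/16 (half first cousins share one grandparent — one path of length 4: r = (1/2)^4 = 1/16).
r to a first cousin = 0.125 (first cousins share one grandparent pair — two paths of length 4: r = 2·(1/2)^4 = 1/8).
Summing one r·B term per recipient: 4·0.0625·0.488 + 1·0.125·0.261 = 0.154625.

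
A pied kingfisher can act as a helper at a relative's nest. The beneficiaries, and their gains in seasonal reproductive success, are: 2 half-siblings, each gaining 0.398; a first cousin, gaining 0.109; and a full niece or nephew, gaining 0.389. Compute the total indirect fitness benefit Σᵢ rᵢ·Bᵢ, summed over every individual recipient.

0.309875

r to a half-sibling = 0.25 (half-sibs share one parent — one path of length 2: r = (1/2)^2 = 1/4).
r to a first cousin = 0.125 (first cousins share one grandparent pair — two paths of length 4: r = 2·(1/2)^4 = 1/8).
r to a full niece or nephew = 0.25 (full aunt/uncle↔niece/nephew: two paths of length 3 through the shared grandparent pair: r = 2·(1/2)^3 = 1/4).
Summing one r·B term per recipient: 2·0.25·0.398 + 1·0.125·0.109 + 1·0.25·0.389 = 0.309875.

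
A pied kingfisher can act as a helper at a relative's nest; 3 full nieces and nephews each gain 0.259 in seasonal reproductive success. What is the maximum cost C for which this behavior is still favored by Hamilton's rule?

0.19425

r to a full niece or nephew = 0.25 (full aunt/uncle↔niece/nephew: two paths of length 3 through the shared grandparent pair: r = 2·(1/2)^3 = 1/4).
Hamilton's rule: n·r·B > C, so the trait is favored while C < n·r·B = 3·0.25·0.259 = 0.19425.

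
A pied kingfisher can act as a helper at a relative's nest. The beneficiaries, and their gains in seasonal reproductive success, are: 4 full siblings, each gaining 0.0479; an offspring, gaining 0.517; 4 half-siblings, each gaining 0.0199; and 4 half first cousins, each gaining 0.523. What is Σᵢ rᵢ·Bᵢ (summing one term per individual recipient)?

0.50495

r to a full sibling = 0.5 (full sibs share both parents — two paths of length 2: r = 2·(1/2)^2 = 1/2).
r to an offspring = 0.5 (one parent–offspring link: r = (1/2)^1 = 1/2).
r to a half-sibling = 1/4 (half-sibs share one parent — one path of length 2: r = (1/2)^2 = 1/4).
r to a half first cousin = 0.0625 (half first cousins share one grandparent — one path of length 4: r = (1/2)^4 = 1/16).
Summing one r·B term per recipient: 4·0.5·0.0479 + 1·0.5·0.517 + 4·0.25·0.0199 + 4·0.0625·0.523 = 0.50495.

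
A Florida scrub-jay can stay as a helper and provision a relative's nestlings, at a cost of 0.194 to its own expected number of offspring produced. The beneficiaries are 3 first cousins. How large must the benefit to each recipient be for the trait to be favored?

r to a first cousin = 1/8 (first cousins share one grandparent pair — two paths of length 4: r = 2·(1/2)^4 = 1/8).
Hamilton's rule with n recipients of equal r: n·r·B > C, so B > C/(n·r) = 0.194/(3·0.125) = 0.5173.

0.5173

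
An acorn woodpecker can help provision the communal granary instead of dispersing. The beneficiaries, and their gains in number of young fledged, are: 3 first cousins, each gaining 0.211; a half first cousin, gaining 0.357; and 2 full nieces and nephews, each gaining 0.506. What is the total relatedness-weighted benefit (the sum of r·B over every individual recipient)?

0.3544375

r to a first cousin = 1/8 (first cousins share one grandparent pair — two paths of length 4: r = 2·(1/2)^4 = 1/8).
r to a half first cousin = 1/16 (half first cousins share one grandparent — one path of length 4: r = (1/2)^4 = 1/16).
r to a full niece or nephew = 0.25 (full aunt/uncle↔niece/nephew: two paths of length 3 through the shared grandparent pair: r = 2·(1/2)^3 = 1/4).
Summing one r·B term per recipient: 3·0.125·0.211 + 1·0.0625·0.357 + 2·0.25·0.506 = 0.3544375.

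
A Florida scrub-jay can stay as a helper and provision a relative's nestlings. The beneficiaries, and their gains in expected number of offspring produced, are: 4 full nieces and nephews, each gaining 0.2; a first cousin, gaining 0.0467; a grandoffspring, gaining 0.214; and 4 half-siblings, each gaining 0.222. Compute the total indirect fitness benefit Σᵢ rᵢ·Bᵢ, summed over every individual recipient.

r to a full niece or nephew = 0.25 (full aunt/uncle↔niece/nephew: two paths of length 3 through the shared grandparent pair: r = 2·(1/2)^3 = 1/4).
r to a first cousin = 0.125 (first cousins share one grandparent pair — two paths of length 4: r = 2·(1/2)^4 = 1/8).
r to a grandoffspring = 0.25 (two parent–offspring links: r = (1/2)^2 = 1/4).
r to a half-sibling = 1/4 (half-sibs share one parent — one path of length 2: r = (1/2)^2 = 1/4).
Summing one r·B term per recipient: 4·0.25·0.2 + 1·0.125·0.0467 + 1·0.25·0.214 + 4·0.25·0.222 = 0.4813375.

0.4813375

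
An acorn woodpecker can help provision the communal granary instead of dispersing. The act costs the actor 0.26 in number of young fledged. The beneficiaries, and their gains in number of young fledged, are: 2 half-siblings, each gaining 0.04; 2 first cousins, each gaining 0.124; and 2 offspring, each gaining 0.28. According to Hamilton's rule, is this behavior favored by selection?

Hamilton's rule: the trait is favored when the sum of r·B over every recipient exceeds the actor's cost C.
r to a half-sibling = 1/4 (half-sibs share one parent — one path of length 2: r = (1/2)^2 = 1/4).
r to a first cousin = 0.125 (first cousins share one grandparent pair — two paths of length 4: r = 2·(1/2)^4 = 1/8).
r to an offspring = 1/2 (one parent–offspring link: r = (1/2)^1 = 1/2).
Summing one r·B term per recipient: 2·0.25·0.04 + 2·0.125·0.124 + 2·0.5·0.28 = 0.331.
0.331 > 0.26: the indirect benefit exceeds the cost.

Yes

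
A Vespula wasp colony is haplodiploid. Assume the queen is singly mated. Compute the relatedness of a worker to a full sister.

0.75

Haplodiploid full sisters inherit their father's entire haploid genome identically (contributing 1/2) and on average half of their mother's contribution (1/2 · 1/2 = 1/4); r = 1/2 + 1/4 = 3/4.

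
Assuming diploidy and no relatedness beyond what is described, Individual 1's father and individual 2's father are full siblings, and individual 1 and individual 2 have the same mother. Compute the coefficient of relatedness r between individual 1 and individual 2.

0.375

Relatedness sums over independent paths through distinct common ancestors.
Individual 1 and individual 2 are related in two ways: first cousins through their fathers (r = 1/8) and half-sibs through their shared mother (r = 1/4).
r = 1/8 + 1/4 = 3/8 = 0.375.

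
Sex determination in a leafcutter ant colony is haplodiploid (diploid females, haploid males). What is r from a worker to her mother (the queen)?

0.5

One meiotic link between diploid queen and diploid daughter: r = 1/2.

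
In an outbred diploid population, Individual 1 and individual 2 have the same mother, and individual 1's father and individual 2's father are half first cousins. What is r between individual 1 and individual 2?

Relatedness sums over independent paths through distinct common ancestors.
Individual 1 and individual 2 are related in two ways: half-sibs through their shared mother (r = 1/4) and half second cousins through their fathers (r = 1/64).
r = 1/4 + 1/64 = 0.265625.

0.265625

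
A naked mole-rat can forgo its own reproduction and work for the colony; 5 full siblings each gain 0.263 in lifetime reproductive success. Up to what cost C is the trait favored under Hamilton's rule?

r to a full sibling = 1/2 (full sibs share both parents — two paths of length 2: r = 2·(1/2)^2 = 1/2).
Hamilton's rule: n·r·B > C, so the trait is favored while C < n·r·B = 5·0.5·0.263 = 0.6575.

0.6575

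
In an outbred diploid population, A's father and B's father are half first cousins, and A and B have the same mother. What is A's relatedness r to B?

0.265625

Wright's path rule: contributions from independent ancestry routes add.
A and B are related in two ways: half second cousins through their fathers (r = 1/64) and half-sibs through their shared mother (r = 1/4).
r = 1/64 + 1/4 = 17/64 = 0.265625.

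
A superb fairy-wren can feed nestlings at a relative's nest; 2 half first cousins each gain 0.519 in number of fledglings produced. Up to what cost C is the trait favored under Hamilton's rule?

r to a half first cousin = 0.0625 (half first cousins share one grandparent — one path of length 4: r = (1/2)^4 = 1/16).
Hamilton's rule: n·r·B > C, so the trait is favored while C < n·r·B = 2·0.0625·0.519 = 0.064875.

0.064875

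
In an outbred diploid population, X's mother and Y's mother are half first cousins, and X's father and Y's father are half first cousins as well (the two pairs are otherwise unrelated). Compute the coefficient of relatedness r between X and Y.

0.03125

Independent pedigree routes through distinct common ancestors add.
X and Y are related in two ways: half second cousins through their mothers (r = 1/64) and half second cousins through their fathers (r = 1/64).
r = 1/64 + 1/64 = 0.03125.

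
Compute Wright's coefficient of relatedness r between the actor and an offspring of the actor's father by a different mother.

0.25

Each parent–offspring link contributes a factor of 1/2, and independent paths through distinct common ancestors add.
Half-sibs share one parent — one path of length 2: r = (1/2)^2 = 1/4.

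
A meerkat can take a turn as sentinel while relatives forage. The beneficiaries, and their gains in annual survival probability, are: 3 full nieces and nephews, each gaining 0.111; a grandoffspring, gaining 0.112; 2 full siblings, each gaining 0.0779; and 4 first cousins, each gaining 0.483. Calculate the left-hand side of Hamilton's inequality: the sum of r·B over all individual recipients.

0.43065

r to a full niece or nephew = 0.25 (full aunt/uncle↔niece/nephew: two paths of length 3 through the shared grandparent pair: r = 2·(1/2)^3 = 1/4).
r to a grandoffspring = 1/4 (two parent–offspring links: r = (1/2)^2 = 1/4).
r to a full sibling = 0.5 (full sibs share both parents — two paths of length 2: r = 2·(1/2)^2 = 1/2).
r to a first cousin = 1/8 (first cousins share one grandparent pair — two paths of length 4: r = 2·(1/2)^4 = 1/8).
Summing one r·B term per recipient: 3·0.25·0.111 + 1·0.25·0.112 + 2·0.5·0.0779 + 4·0.125·0.483 = 0.43065.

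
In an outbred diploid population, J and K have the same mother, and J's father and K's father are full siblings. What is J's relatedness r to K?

With two independent routes of shared ancestry, r is the sum of the two contributions.
J and K are related in two ways: half-sibs through their shared mother (r = 1/4) and first cousins through their fathers (r = 1/8).
r = 1/4 + 1/8 = 0.375.

0.375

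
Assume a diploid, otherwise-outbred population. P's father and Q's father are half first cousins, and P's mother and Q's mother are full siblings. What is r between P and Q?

Relatedness sums over independent paths through distinct common ancestors.
P and Q are related in two ways: half second cousins through their fathers (r = 1/64) and first cousins through their mothers (r = 1/8).
r = 1/64 + 1/8 = 0.140625.

0.140625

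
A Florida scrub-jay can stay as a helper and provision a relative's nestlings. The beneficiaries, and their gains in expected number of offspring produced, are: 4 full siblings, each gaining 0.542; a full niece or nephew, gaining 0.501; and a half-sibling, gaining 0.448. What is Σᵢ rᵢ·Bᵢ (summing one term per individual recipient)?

r to a full sibling = 0.5 (full sibs share both parents — two paths of length 2: r = 2·(1/2)^2 = 1/2).
r to a full niece or nephew = 0.25 (full aunt/uncle↔niece/nephew: two paths of length 3 through the shared grandparent pair: r = 2·(1/2)^3 = 1/4).
r to a half-sibling = 0.25 (half-sibs share one parent — one path of length 2: r = (1/2)^2 = 1/4).
Summing one r·B term per recipient: 4·0.5·0.542 + 1·0.25·0.501 + 1·0.25·0.448 = 1.32125.

1.32125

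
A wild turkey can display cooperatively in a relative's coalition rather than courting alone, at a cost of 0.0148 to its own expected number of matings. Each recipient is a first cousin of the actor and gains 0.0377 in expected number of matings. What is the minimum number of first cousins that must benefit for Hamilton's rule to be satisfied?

4

r to a first cousin = 1/8 (first cousins share one grandparent pair — two paths of length 4: r = 2·(1/2)^4 = 1/8).
Hamilton's rule: n·r·B > C  ⇒  n > C/(r·B) = 0.0148/(0.125·0.0377) = 3.141.
The smallest integer exceeding 3.141 is 4.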